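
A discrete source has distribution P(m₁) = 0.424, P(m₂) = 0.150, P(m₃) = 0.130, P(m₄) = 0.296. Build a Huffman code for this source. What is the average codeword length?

1.856 bits/symbol

Repeatedly combine the two least-probable nodes; the expected code length is the sum of the merged weights.
merge 13/100 + 3/20 → 7/25
merge 7/25 + 37/125 → 72/125
merge 53/125 + 72/125 → 1
L = 7/25 + 72/125 + 1 = 232/125 = 1.856 bits/symbol.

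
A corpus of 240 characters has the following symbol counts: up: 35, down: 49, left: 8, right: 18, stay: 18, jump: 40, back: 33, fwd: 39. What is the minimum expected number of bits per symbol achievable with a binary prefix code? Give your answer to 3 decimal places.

Probabilities are the counts divided by 240.
Repeatedly combine the two least-probable nodes; the expected code length is the sum of the merged weights.
merge 1/30 + 3/40 → 13/120
merge 3/40 + 13/120 → 11/60
merge 11/80 + 7/48 → 17/60
merge 13/80 + 1/6 → 79/240
merge 11/60 + 49/240 → 31/80
merge 17/60 + 79/240 → 49/80
merge 31/80 + 49/80 → 1
L = 13/120 + 11/60 + 17/60 + 79/240 + 31/80 + 49/80 + 1 = 697/240 ≈ 2.904 bits/symbol.

2.904 bits/symbol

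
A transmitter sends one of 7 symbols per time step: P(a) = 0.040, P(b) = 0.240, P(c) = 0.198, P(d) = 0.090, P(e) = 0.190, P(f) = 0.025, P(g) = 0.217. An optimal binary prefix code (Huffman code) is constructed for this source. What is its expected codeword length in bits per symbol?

Repeatedly combine the two least-probable nodes; the expected code length is the sum of the merged weights.
merge 1/40 + 1/25 → 13/200
merge 13/200 + 9/100 → 31/200
merge 31/200 + 19/100 → 69/200
merge 99/500 + 217/1000 → 83/200
merge 6/25 + 69/200 → 117/200
merge 83/200 + 117/200 → 1
L = 13/200 + 31/200 + 69/200 + 83/200 + 117/200 + 1 = 513/200 = 2.565 bits/symbol.

2.565 bits/symbol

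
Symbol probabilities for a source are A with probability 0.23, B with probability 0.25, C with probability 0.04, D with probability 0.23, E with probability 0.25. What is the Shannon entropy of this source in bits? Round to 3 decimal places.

H = −Σ pᵢ log₂ pᵢ.
−0.23·log₂(0.23) = 0.4877
−0.25·log₂(0.25) = 0.5000
−0.04·log₂(0.04) = 0.1858
−0.23·log₂(0.23) = 0.4877
−0.25·log₂(0.25) = 0.5000
Sum ≈ 2.1611 → 2.161 bits.

2.161 bits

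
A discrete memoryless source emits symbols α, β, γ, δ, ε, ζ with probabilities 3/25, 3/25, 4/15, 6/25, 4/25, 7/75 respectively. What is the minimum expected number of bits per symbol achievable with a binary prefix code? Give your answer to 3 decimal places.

Repeatedly combine the two least-probable nodes; the expected code length is the sum of the merged weights.
merge 7/75 + 3/25 → 16/75
merge 3/25 + 4/25 → 7/25
merge 16/75 + 6/25 → 34/75
merge 4/15 + 7/25 → 41/75
merge 34/75 + 41/75 → 1
L = 16/75 + 7/25 + 34/75 + 41/75 + 1 = 187/75 ≈ 2.493 bits/symbol.

2.493 bits/symbol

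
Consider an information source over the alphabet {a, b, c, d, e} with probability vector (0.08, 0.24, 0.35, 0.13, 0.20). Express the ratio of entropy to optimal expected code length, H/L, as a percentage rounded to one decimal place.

97.9%

Entropy H = −Σ p log₂ p ≈ 2.1628 bits.
Huffman merges: 2/25+13/100→21/100; 1/5+21/100→41/100; 6/25+7/20→59/100; 41/100+59/100→1. L = 221/100 ≈ 2.2100.
Efficiency = H/L = 2.1628/2.2100 = 97.9%.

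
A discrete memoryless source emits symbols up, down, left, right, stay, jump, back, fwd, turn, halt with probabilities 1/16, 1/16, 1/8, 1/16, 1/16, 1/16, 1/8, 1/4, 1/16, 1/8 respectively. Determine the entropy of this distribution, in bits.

3.125 bits

Each probability is a power of 1/2, so log₂(1/p) is an integer.
H = Σ p·log₂(1/p) = 1/16·4 + 1/16·4 + 1/8·3 + 1/16·4 + 1/16·4 + 1/16·4 + 1/8·3 + 1/4·2 + 1/16·4 + 1/8·3 = 3.125 bits.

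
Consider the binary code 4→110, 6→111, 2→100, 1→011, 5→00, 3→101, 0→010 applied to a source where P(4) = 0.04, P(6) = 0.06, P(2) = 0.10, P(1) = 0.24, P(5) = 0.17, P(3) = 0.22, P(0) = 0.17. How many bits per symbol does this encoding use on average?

2.83 bits/symbol

L̄ = Σ pᵢ·ℓᵢ = 0.04·3 + 0.06·3 + 0.10·3 + 0.24·3 + 0.17·2 + 0.22·3 + 0.17·3 = 2.83 bits/symbol.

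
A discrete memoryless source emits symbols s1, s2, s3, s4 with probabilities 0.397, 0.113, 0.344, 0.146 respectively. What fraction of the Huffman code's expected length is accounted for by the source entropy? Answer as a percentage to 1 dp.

Entropy H = −Σ p log₂ p ≈ 1.8195 bits.
Huffman merges: 113/1000+73/500→259/1000; 259/1000+43/125→603/1000; 397/1000+603/1000→1. L = 931/500 ≈ 1.8620.
Efficiency = H/L = 1.8195/1.8620 = 97.7%.

97.7%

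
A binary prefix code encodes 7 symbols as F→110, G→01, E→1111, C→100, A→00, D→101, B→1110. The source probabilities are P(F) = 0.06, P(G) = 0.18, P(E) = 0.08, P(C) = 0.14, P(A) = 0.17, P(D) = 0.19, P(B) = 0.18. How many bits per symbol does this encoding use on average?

L̄ = Σ pᵢ·ℓᵢ = 0.06·3 + 0.18·2 + 0.08·4 + 0.14·3 + 0.17·2 + 0.19·3 + 0.18·4 = 2.91 bits/symbol.

2.91 bits/symbol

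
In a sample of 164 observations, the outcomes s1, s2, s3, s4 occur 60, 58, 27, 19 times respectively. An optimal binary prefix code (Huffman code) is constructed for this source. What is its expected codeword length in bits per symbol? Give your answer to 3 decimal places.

1.915 bits/symbol

Probabilities are the counts divided by 164.
Repeatedly combine the two least-probable nodes; the expected code length is the sum of the merged weights.
merge 19/164 + 27/164 → 23/82
merge 23/82 + 29/82 → 26/41
merge 15/41 + 26/41 → 1
L = 23/82 + 26/41 + 1 = 157/82 ≈ 1.915 bits/symbol.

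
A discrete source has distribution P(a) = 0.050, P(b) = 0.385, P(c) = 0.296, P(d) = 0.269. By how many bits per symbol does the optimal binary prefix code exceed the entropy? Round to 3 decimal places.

0.158 bits

Entropy H = −Σ p log₂ p ≈ 1.7757 bits.
Huffman merges: 1/20+269/1000→319/1000; 37/125+319/1000→123/200; 77/200+123/200→1. L = 967/500 ≈ 1.9340.
L − H = 1.9340 − 1.7757 = 0.158 bits.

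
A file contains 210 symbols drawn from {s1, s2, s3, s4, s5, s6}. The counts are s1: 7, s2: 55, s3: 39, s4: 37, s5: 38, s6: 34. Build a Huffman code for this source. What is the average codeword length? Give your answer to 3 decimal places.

2.552 bits/symbol

Probabilities are the counts divided by 210.
Repeatedly combine the two least-probable nodes; the expected code length is the sum of the merged weights.
merge 1/30 + 17/105 → 41/210
merge 37/210 + 19/105 → 5/14
merge 13/70 + 41/210 → 8/21
merge 11/42 + 5/14 → 13/21
merge 8/21 + 13/21 → 1
L = 41/210 + 5/14 + 8/21 + 13/21 + 1 = 268/105 ≈ 2.552 bits/symbol.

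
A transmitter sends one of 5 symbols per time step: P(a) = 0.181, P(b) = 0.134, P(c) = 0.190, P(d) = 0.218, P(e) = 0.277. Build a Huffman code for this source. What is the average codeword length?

Repeatedly combine the two least-probable nodes; the expected code length is the sum of the merged weights.
merge 67/500 + 181/1000 → 63/200
merge 19/100 + 109/500 → 51/125
merge 277/1000 + 63/200 → 74/125
merge 51/125 + 74/125 → 1
L = 63/200 + 51/125 + 74/125 + 1 = 463/200 = 2.315 bits/symbol.

2.315 bits/symbol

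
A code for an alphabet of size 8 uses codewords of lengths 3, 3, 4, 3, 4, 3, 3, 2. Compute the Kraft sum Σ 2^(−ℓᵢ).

With common denominator 2^4 = 16: Σ 2^(−ℓᵢ) = 2/16 + 2/16 + 1/16 + 2/16 + 1/16 + 2/16 + 2/16 + 4/16 = 16/16 = 1.

1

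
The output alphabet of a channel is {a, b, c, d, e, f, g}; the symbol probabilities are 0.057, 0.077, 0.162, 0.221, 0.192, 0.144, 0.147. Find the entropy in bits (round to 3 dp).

H = −Σ pᵢ log₂ pᵢ.
−0.057·log₂(0.057) = 0.2356
−0.077·log₂(0.077) = 0.2848
−0.162·log₂(0.162) = 0.4254
−0.221·log₂(0.221) = 0.4813
−0.192·log₂(0.192) = 0.4571
−0.144·log₂(0.144) = 0.4026
−0.147·log₂(0.147) = 0.4066
Sum ≈ 2.6935 → 2.693 bits.

2.693 bits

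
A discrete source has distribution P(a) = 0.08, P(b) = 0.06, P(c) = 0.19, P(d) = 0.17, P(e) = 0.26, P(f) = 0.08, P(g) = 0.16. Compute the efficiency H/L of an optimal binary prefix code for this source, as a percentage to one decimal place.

98.3%

Entropy H = −Σ p log₂ p ≈ 2.6447 bits.
Huffman merges: 3/50+2/25→7/50; 2/25+7/50→11/50; 4/25+17/100→33/100; 19/100+11/50→41/100; 13/50+33/100→59/100; 41/100+59/100→1. L = 269/100 ≈ 2.6900.
Efficiency = H/L = 2.6447/2.6900 = 98.3%.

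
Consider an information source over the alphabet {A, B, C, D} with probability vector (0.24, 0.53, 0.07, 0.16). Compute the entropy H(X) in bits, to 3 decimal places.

1.671 bits

H = −Σ pᵢ log₂ pᵢ.
−0.24·log₂(0.24) = 0.4941
−0.53·log₂(0.53) = 0.4854
−0.07·log₂(0.07) = 0.2686
−0.16·log₂(0.16) = 0.4230
Sum ≈ 1.6712 → 1.671 bits.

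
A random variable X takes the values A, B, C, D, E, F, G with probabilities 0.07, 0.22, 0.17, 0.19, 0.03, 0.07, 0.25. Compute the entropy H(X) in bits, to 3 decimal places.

H = −Σ pᵢ log₂ pᵢ.
−0.07·log₂(0.07) = 0.2686
−0.22·log₂(0.22) = 0.4806
−0.17·log₂(0.17) = 0.4346
−0.19·log₂(0.19) = 0.4552
−0.03·log₂(0.03) = 0.1518
−0.07·log₂(0.07) = 0.2686
−0.25·log₂(0.25) = 0.5000
Sum ≈ 2.5593 → 2.559 bits.

2.559 bits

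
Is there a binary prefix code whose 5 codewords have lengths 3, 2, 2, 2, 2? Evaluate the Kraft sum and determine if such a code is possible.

With common denominator 2^3 = 8: Σ 2^(−ℓᵢ) = 1/8 + 2/8 + 2/8 + 2/8 + 2/8 = 9/8 = 1.125.
Kraft's inequality requires Σ ≤ 1; here Σ = 1.125 > 1, so no such prefix code exists.

1.125; no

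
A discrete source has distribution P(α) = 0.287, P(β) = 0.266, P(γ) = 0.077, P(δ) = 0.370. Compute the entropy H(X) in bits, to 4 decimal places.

1.8406 bits

H = −Σ pᵢ log₂ pᵢ.
−0.287·log₂(0.287) = 0.5169
−0.266·log₂(0.266) = 0.5082
−0.077·log₂(0.077) = 0.2848
−0.370·log₂(0.370) = 0.5307
Sum ≈ 1.8406 → 1.8406 bits.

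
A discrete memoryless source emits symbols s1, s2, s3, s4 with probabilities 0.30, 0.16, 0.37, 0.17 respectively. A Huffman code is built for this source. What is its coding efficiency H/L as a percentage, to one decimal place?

Entropy H = −Σ p log₂ p ≈ 1.9094 bits.
Huffman merges: 4/25+17/100→33/100; 3/10+33/100→63/100; 37/100+63/100→1. L = 49/25 ≈ 1.9600.
Efficiency = H/L = 1.9094/1.9600 = 97.4%.

97.4%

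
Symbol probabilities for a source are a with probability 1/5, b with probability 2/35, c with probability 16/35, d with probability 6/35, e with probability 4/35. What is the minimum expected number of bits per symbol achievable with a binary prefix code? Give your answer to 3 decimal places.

2.057 bits/symbol

Repeatedly combine the two least-probable nodes; the expected code length is the sum of the merged weights.
merge 2/35 + 4/35 → 6/35
merge 6/35 + 6/35 → 12/35
merge 1/5 + 12/35 → 19/35
merge 16/35 + 19/35 → 1
L = 6/35 + 12/35 + 19/35 + 1 = 72/35 ≈ 2.057 bits/symbol.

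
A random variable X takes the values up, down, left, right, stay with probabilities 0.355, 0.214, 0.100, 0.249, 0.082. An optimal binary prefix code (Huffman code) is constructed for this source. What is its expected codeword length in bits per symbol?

Repeatedly combine the two least-probable nodes; the expected code length is the sum of the merged weights.
merge 41/500 + 1/10 → 91/500
merge 91/500 + 107/500 → 99/250
merge 249/1000 + 71/200 → 151/250
merge 99/250 + 151/250 → 1
L = 91/500 + 99/250 + 151/250 + 1 = 1091/500 = 2.182 bits/symbol.

2.182 bits/symbol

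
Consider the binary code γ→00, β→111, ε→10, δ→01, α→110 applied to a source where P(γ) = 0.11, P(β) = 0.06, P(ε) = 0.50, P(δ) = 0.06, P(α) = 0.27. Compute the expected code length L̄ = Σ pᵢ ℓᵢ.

L̄ = Σ pᵢ·ℓᵢ = 0.11·2 + 0.06·3 + 0.50·2 + 0.06·2 + 0.27·3 = 2.33 bits/symbol.

2.33 bits/symbol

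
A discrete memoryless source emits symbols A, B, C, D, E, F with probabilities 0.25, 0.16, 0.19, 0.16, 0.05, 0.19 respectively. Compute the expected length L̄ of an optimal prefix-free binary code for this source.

Repeatedly combine the two least-probable nodes; the expected code length is the sum of the merged weights.
merge 1/20 + 4/25 → 21/100
merge 4/25 + 19/100 → 7/20
merge 19/100 + 21/100 → 2/5
merge 1/4 + 7/20 → 3/5
merge 2/5 + 3/5 → 1
L = 21/100 + 7/20 + 2/5 + 3/5 + 1 = 64/25 = 2.56 bits/symbol.

2.56 bits/symbol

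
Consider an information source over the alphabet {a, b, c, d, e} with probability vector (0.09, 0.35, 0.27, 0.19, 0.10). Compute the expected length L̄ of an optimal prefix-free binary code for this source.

Repeatedly combine the two least-probable nodes; the expected code length is the sum of the merged weights.
merge 9/100 + 1/10 → 19/100
merge 19/100 + 19/100 → 19/50
merge 27/100 + 7/20 → 31/50
merge 19/50 + 31/50 → 1
L = 19/100 + 19/50 + 31/50 + 1 = 219/100 = 2.19 bits/symbol.

2.19 bits/symbol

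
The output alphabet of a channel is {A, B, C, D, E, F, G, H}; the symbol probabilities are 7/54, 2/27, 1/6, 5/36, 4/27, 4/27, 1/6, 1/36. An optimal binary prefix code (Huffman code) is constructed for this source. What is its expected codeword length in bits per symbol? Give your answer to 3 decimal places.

2.935 bits/symbol

Repeatedly combine the two least-probable nodes; the expected code length is the sum of the merged weights.
merge 1/36 + 2/27 → 11/108
merge 11/108 + 7/54 → 25/108
merge 5/36 + 4/27 → 31/108
merge 4/27 + 1/6 → 17/54
merge 1/6 + 25/108 → 43/108
merge 31/108 + 17/54 → 65/108
merge 43/108 + 65/108 → 1
L = 11/108 + 25/108 + 31/108 + 17/54 + 43/108 + 65/108 + 1 = 317/108 ≈ 2.935 bits/symbol.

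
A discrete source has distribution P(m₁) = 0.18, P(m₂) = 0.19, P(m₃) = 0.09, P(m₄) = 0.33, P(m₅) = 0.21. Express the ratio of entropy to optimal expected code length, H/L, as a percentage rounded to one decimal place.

Entropy H = −Σ p log₂ p ≈ 2.2138 bits.
Huffman merges: 9/100+9/50→27/100; 19/100+21/100→2/5; 27/100+33/100→3/5; 2/5+3/5→1. L = 227/100 ≈ 2.2700.
Efficiency = H/L = 2.2138/2.2700 = 97.5%.

97.5%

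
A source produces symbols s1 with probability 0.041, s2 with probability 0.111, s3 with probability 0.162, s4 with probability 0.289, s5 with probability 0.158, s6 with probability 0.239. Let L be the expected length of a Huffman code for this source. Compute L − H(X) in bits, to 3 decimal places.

0.064 bits

Entropy H = −Σ p log₂ p ≈ 2.3980 bits.
Huffman merges: 41/1000+111/1000→19/125; 19/125+79/500→31/100; 81/500+239/1000→401/1000; 289/1000+31/100→599/1000; 401/1000+599/1000→1. L = 1231/500 ≈ 2.4620.
L − H = 2.4620 − 2.3980 = 0.064 bits.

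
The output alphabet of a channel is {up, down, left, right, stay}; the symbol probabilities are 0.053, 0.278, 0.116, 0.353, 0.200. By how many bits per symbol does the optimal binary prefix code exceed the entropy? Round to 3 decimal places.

Entropy H = −Σ p log₂ p ≈ 2.0932 bits.
Huffman merges: 53/1000+29/250→169/1000; 169/1000+1/5→369/1000; 139/500+353/1000→631/1000; 369/1000+631/1000→1. L = 2169/1000 ≈ 2.1690.
L − H = 2.1690 − 2.0932 = 0.076 bits.

0.076 bits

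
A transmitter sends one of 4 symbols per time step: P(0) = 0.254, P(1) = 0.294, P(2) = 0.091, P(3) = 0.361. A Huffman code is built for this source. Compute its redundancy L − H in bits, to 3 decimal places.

0.117 bits

Entropy H = −Σ p log₂ p ≈ 1.8667 bits.
Huffman merges: 91/1000+127/500→69/200; 147/500+69/200→639/1000; 361/1000+639/1000→1. L = 248/125 ≈ 1.9840.
L − H = 1.9840 − 1.8667 = 0.117 bits.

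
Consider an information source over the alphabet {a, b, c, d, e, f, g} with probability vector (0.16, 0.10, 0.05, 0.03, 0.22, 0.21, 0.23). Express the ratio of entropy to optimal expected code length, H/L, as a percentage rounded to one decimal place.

98.6%

Entropy H = −Σ p log₂ p ≈ 2.5641 bits.
Huffman merges: 3/100+1/20→2/25; 2/25+1/10→9/50; 4/25+9/50→17/50; 21/100+11/50→43/100; 23/100+17/50→57/100; 43/100+57/100→1. L = 13/5 ≈ 2.6000.
Efficiency = H/L = 2.5641/2.6000 = 98.6%.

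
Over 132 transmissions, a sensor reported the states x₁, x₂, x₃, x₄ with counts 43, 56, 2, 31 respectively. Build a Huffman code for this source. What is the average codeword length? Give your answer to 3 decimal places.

1.826 bits/symbol

Probabilities are the counts divided by 132.
Repeatedly combine the two least-probable nodes; the expected code length is the sum of the merged weights.
merge 1/66 + 31/132 → 1/4
merge 1/4 + 43/132 → 19/33
merge 14/33 + 19/33 → 1
L = 1/4 + 19/33 + 1 = 241/132 ≈ 1.826 bits/symbol.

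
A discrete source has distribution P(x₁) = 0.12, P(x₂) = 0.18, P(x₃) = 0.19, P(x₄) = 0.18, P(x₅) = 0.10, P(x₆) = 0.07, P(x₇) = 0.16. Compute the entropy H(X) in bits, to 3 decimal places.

2.737 bits

H = −Σ pᵢ log₂ pᵢ.
−0.12·log₂(0.12) = 0.3671
−0.18·log₂(0.18) = 0.4453
−0.19·log₂(0.19) = 0.4552
−0.18·log₂(0.18) = 0.4453
−0.10·log₂(0.10) = 0.3322
−0.07·log₂(0.07) = 0.2686
−0.16·log₂(0.16) = 0.4230
Sum ≈ 2.7367 → 2.737 bits.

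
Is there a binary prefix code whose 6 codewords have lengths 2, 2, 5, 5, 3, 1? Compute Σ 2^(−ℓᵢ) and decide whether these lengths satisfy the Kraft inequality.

With common denominator 2^5 = 32: Σ 2^(−ℓᵢ) = 8/32 + 8/32 + 1/32 + 1/32 + 4/32 + 16/32 = 38/32 = 1.1875.
Kraft's inequality requires Σ ≤ 1; here Σ = 1.1875 > 1, so no such prefix code exists.

1.1875; no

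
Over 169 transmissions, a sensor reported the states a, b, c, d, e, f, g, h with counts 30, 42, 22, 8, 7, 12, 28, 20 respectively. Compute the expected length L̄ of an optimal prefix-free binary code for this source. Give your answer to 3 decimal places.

Probabilities are the counts divided by 169.
Repeatedly combine the two least-probable nodes; the expected code length is the sum of the merged weights.
merge 7/169 + 8/169 → 15/169
merge 12/169 + 15/169 → 27/169
merge 20/169 + 22/169 → 42/169
merge 27/169 + 28/169 → 55/169
merge 30/169 + 42/169 → 72/169
merge 42/169 + 55/169 → 97/169
merge 72/169 + 97/169 → 1
L = 15/169 + 27/169 + 42/169 + 55/169 + 72/169 + 97/169 + 1 = 477/169 ≈ 2.822 bits/symbol.

2.822 bits/symbol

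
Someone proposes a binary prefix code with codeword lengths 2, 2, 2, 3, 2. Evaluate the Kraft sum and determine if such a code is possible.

1.125; no

With common denominator 2^3 = 8: Σ 2^(−ℓᵢ) = 2/8 + 2/8 + 2/8 + 1/8 + 2/8 = 9/8 = 1.125.
Kraft's inequality requires Σ ≤ 1; here Σ = 1.125 > 1, so no such prefix code exists.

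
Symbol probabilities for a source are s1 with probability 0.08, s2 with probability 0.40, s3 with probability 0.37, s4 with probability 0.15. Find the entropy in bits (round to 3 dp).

H = −Σ pᵢ log₂ pᵢ.
−0.08·log₂(0.08) = 0.2915
−0.40·log₂(0.40) = 0.5288
−0.37·log₂(0.37) = 0.5307
−0.15·log₂(0.15) = 0.4105
Sum ≈ 1.7616 → 1.762 bits.

1.762 bits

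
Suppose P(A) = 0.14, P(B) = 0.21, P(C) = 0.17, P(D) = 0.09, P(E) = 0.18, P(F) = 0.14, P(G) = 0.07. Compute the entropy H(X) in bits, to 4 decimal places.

H = −Σ pᵢ log₂ pᵢ.
−0.14·log₂(0.14) = 0.3971
−0.21·log₂(0.21) = 0.4728
−0.17·log₂(0.17) = 0.4346
−0.09·log₂(0.09) = 0.3127
−0.18·log₂(0.18) = 0.4453
−0.14·log₂(0.14) = 0.3971
−0.07·log₂(0.07) = 0.2686
Sum ≈ 2.7281 → 2.7281 bits.

2.7281 bits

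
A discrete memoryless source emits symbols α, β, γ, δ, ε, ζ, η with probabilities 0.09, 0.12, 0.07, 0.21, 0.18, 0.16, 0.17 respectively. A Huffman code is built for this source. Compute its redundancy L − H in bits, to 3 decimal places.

0.046 bits

Entropy H = −Σ p log₂ p ≈ 2.7240 bits.
Huffman merges: 7/100+9/100→4/25; 3/25+4/25→7/25; 4/25+17/100→33/100; 9/50+21/100→39/100; 7/25+33/100→61/100; 39/100+61/100→1. L = 277/100 ≈ 2.7700.
L − H = 2.7700 − 2.7240 = 0.046 bits.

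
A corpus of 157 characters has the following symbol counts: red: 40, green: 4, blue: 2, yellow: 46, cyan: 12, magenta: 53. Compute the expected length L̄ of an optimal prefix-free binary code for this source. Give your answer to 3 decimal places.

2.153 bits/symbol

Probabilities are the counts divided by 157.
Repeatedly combine the two least-probable nodes; the expected code length is the sum of the merged weights.
merge 2/157 + 4/157 → 6/157
merge 6/157 + 12/157 → 18/157
merge 18/157 + 40/157 → 58/157
merge 46/157 + 53/157 → 99/157
merge 58/157 + 99/157 → 1
L = 6/157 + 18/157 + 58/157 + 99/157 + 1 = 338/157 ≈ 2.153 bits/symbol.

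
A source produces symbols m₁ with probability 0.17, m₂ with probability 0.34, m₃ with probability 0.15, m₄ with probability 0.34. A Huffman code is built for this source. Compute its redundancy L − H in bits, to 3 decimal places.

Entropy H = −Σ p log₂ p ≈ 1.9035 bits.
Huffman merges: 3/20+17/100→8/25; 8/25+17/50→33/50; 17/50+33/50→1. L = 99/50 ≈ 1.9800.
L − H = 1.9800 − 1.9035 = 0.077 bits.

0.077 bits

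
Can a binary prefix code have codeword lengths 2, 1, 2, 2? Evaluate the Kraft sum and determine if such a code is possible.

With common denominator 2^2 = 4: Σ 2^(−ℓᵢ) = 1/4 + 2/4 + 1/4 + 1/4 = 5/4 = 1.25.
Kraft's inequality requires Σ ≤ 1; here Σ = 1.25 > 1, so no such prefix code exists.

1.25; no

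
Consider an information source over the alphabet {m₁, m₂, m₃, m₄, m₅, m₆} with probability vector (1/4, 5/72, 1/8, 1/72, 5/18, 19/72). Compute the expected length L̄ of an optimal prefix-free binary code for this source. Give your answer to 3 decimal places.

2.292 bits/symbol

Repeatedly combine the two least-probable nodes; the expected code length is the sum of the merged weights.
merge 1/72 + 5/72 → 1/12
merge 1/12 + 1/8 → 5/24
merge 5/24 + 1/4 → 11/24
merge 19/72 + 5/18 → 13/24
merge 11/24 + 13/24 → 1
L = 1/12 + 5/24 + 11/24 + 13/24 + 1 = 55/24 ≈ 2.292 bits/symbol.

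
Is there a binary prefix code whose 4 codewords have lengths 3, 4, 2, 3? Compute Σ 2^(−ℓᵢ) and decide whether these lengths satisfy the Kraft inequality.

With common denominator 2^4 = 16: Σ 2^(−ℓᵢ) = 2/16 + 1/16 + 4/16 + 2/16 = 9/16 = 0.5625.
Kraft's inequality requires Σ ≤ 1; here Σ = 0.5625 ≤ 1, so such a prefix code exists.

0.5625; yes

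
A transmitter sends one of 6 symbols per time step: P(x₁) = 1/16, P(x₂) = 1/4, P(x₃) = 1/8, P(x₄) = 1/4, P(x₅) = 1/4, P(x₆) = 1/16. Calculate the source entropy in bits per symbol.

Each probability is a power of 1/2, so log₂(1/p) is an integer.
H = Σ p·log₂(1/p) = 1/16·4 + 1/4·2 + 1/8·3 + 1/4·2 + 1/4·2 + 1/16·4 = 2.375 bits.

2.375 bits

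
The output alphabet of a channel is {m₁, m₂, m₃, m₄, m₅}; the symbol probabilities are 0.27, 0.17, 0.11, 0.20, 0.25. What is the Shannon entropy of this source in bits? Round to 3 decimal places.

2.259 bits

H = −Σ pᵢ log₂ pᵢ.
−0.27·log₂(0.27) = 0.5100
−0.17·log₂(0.17) = 0.4346
−0.11·log₂(0.11) = 0.3503
−0.20·log₂(0.20) = 0.4644
−0.25·log₂(0.25) = 0.5000
Sum ≈ 2.2593 → 2.259 bits.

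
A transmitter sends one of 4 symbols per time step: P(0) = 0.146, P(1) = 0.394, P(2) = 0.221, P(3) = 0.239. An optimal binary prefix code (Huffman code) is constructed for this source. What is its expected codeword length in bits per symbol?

1.973 bits/symbol

Repeatedly combine the two least-probable nodes; the expected code length is the sum of the merged weights.
merge 73/500 + 221/1000 → 367/1000
merge 239/1000 + 367/1000 → 303/500
merge 197/500 + 303/500 → 1
L = 367/1000 + 303/500 + 1 = 1973/1000 = 1.973 bits/symbol.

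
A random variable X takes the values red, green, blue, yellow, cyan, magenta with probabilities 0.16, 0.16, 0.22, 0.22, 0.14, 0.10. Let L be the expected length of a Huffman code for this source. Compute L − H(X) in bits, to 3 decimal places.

0.024 bits

Entropy H = −Σ p log₂ p ≈ 2.5365 bits.
Huffman merges: 1/10+7/50→6/25; 4/25+4/25→8/25; 11/50+11/50→11/25; 6/25+8/25→14/25; 11/25+14/25→1. L = 64/25 ≈ 2.5600.
L − H = 2.5600 − 2.5365 = 0.024 bits.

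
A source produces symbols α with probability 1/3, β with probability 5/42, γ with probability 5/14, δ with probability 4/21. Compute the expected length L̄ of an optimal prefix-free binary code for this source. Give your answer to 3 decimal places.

1.952 bits/symbol

Repeatedly combine the two least-probable nodes; the expected code length is the sum of the merged weights.
merge 5/42 + 4/21 → 13/42
merge 13/42 + 1/3 → 9/14
merge 5/14 + 9/14 → 1
L = 13/42 + 9/14 + 1 = 41/21 ≈ 1.952 bits/symbol.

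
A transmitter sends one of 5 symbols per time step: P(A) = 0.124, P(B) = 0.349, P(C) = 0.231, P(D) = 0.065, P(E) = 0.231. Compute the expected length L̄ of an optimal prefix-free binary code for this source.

Repeatedly combine the two least-probable nodes; the expected code length is the sum of the merged weights.
merge 13/200 + 31/250 → 189/1000
merge 189/1000 + 231/1000 → 21/50
merge 231/1000 + 349/1000 → 29/50
merge 21/50 + 29/50 → 1
L = 189/1000 + 21/50 + 29/50 + 1 = 2189/1000 = 2.189 bits/symbol.

2.189 bits/symbol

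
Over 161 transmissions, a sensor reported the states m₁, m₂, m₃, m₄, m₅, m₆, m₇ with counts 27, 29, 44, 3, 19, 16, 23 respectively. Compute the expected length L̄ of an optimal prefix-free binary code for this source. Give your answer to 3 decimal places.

Probabilities are the counts divided by 161.
Repeatedly combine the two least-probable nodes; the expected code length is the sum of the merged weights.
merge 3/161 + 16/161 → 19/161
merge 19/161 + 19/161 → 38/161
merge 1/7 + 27/161 → 50/161
merge 29/161 + 38/161 → 67/161
merge 44/161 + 50/161 → 94/161
merge 67/161 + 94/161 → 1
L = 19/161 + 38/161 + 50/161 + 67/161 + 94/161 + 1 = 429/161 ≈ 2.665 bits/symbol.

2.665 bits/symbol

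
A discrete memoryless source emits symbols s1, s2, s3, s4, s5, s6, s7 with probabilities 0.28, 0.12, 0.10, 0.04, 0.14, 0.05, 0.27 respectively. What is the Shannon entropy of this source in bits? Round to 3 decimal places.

2.522 bits

H = −Σ pᵢ log₂ pᵢ.
−0.28·log₂(0.28) = 0.5142
−0.12·log₂(0.12) = 0.3671
−0.10·log₂(0.10) = 0.3322
−0.04·log₂(0.04) = 0.1858
−0.14·log₂(0.14) = 0.3971
−0.05·log₂(0.05) = 0.2161
−0.27·log₂(0.27) = 0.5100
Sum ≈ 2.5225 → 2.522 bits.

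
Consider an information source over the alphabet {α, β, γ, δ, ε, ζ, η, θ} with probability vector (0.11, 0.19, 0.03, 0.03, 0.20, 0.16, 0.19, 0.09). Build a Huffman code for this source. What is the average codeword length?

Repeatedly combine the two least-probable nodes; the expected code length is the sum of the merged weights.
merge 3/100 + 3/100 → 3/50
merge 3/50 + 9/100 → 3/20
merge 11/100 + 3/20 → 13/50
merge 4/25 + 19/100 → 7/20
merge 19/100 + 1/5 → 39/100
merge 13/50 + 7/20 → 61/100
merge 39/100 + 61/100 → 1
L = 3/50 + 3/20 + 13/50 + 7/20 + 39/100 + 61/100 + 1 = 141/50 = 2.82 bits/symbol.

2.82 bits/symbol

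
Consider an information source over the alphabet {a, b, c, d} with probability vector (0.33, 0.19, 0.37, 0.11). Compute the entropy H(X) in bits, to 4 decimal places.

H = −Σ pᵢ log₂ pᵢ.
−0.33·log₂(0.33) = 0.5278
−0.19·log₂(0.19) = 0.4552
−0.37·log₂(0.37) = 0.5307
−0.11·log₂(0.11) = 0.3503
Sum ≈ 1.8641 → 1.8641 bits.

1.8641 bits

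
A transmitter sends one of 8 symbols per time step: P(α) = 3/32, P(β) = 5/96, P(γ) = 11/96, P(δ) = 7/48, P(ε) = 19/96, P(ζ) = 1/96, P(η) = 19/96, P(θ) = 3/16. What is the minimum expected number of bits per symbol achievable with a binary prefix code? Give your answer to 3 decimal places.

Repeatedly combine the two least-probable nodes; the expected code length is the sum of the merged weights.
merge 1/96 + 5/96 → 1/16
merge 1/16 + 3/32 → 5/32
merge 11/96 + 7/48 → 25/96
merge 5/32 + 3/16 → 11/32
merge 19/96 + 19/96 → 19/48
merge 25/96 + 11/32 → 29/48
merge 19/48 + 29/48 → 1
L = 1/16 + 5/32 + 25/96 + 11/32 + 19/48 + 29/48 + 1 = 271/96 ≈ 2.823 bits/symbol.

2.823 bits/symbol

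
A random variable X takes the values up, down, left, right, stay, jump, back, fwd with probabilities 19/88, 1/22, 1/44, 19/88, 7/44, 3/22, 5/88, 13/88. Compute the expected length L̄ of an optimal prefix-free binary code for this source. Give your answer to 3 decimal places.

Repeatedly combine the two least-probable nodes; the expected code length is the sum of the merged weights.
merge 1/44 + 1/22 → 3/44
merge 5/88 + 3/44 → 1/8
merge 1/8 + 3/22 → 23/88
merge 13/88 + 7/44 → 27/88
merge 19/88 + 19/88 → 19/44
merge 23/88 + 27/88 → 25/44
merge 19/44 + 25/44 → 1
L = 3/44 + 1/8 + 23/88 + 27/88 + 19/44 + 25/44 + 1 = 243/88 ≈ 2.761 bits/symbol.

2.761 bits/symbol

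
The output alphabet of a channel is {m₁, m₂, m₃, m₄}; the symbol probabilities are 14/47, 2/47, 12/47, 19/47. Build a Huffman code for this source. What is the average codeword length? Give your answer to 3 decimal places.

Repeatedly combine the two least-probable nodes; the expected code length is the sum of the merged weights.
merge 2/47 + 12/47 → 14/47
merge 14/47 + 14/47 → 28/47
merge 19/47 + 28/47 → 1
L = 14/47 + 28/47 + 1 = 89/47 ≈ 1.894 bits/symbol.

1.894 bits/symbol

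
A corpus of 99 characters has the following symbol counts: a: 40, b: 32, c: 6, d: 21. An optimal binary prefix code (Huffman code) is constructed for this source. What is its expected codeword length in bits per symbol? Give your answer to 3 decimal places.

Probabilities are the counts divided by 99.
Repeatedly combine the two least-probable nodes; the expected code length is the sum of the merged weights.
merge 2/33 + 7/33 → 3/11
merge 3/11 + 32/99 → 59/99
merge 40/99 + 59/99 → 1
L = 3/11 + 59/99 + 1 = 185/99 ≈ 1.869 bits/symbol.

1.869 bits/symbol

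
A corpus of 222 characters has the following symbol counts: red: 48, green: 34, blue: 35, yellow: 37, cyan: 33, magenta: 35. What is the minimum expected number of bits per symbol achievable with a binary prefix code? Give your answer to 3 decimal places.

Probabilities are the counts divided by 222.
Repeatedly combine the two least-probable nodes; the expected code length is the sum of the merged weights.
merge 11/74 + 17/111 → 67/222
merge 35/222 + 35/222 → 35/111
merge 1/6 + 8/37 → 85/222
merge 67/222 + 35/111 → 137/222
merge 85/222 + 137/222 → 1
L = 67/222 + 35/111 + 85/222 + 137/222 + 1 = 581/222 ≈ 2.617 bits/symbol.

2.617 bits/symbol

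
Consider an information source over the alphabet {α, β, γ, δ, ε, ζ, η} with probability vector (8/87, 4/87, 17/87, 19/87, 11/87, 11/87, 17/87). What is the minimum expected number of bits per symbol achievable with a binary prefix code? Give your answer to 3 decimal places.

Repeatedly combine the two least-probable nodes; the expected code length is the sum of the merged weights.
merge 4/87 + 8/87 → 4/29
merge 11/87 + 11/87 → 22/87
merge 4/29 + 17/87 → 1/3
merge 17/87 + 19/87 → 12/29
merge 22/87 + 1/3 → 17/29
merge 12/29 + 17/29 → 1
L = 4/29 + 22/87 + 1/3 + 12/29 + 17/29 + 1 = 79/29 ≈ 2.724 bits/symbol.

2.724 bits/symbol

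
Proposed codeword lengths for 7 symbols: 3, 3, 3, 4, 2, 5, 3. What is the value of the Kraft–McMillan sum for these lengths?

With common denominator 2^5 = 32: Σ 2^(−ℓᵢ) = 4/32 + 4/32 + 4/32 + 2/32 + 8/32 + 1/32 + 4/32 = 27/32 = 0.84375.

0.84375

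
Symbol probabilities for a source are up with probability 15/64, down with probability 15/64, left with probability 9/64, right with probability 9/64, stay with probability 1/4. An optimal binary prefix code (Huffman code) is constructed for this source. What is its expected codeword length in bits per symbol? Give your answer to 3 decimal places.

Repeatedly combine the two least-probable nodes; the expected code length is the sum of the merged weights.
merge 9/64 + 9/64 → 9/32
merge 15/64 + 15/64 → 15/32
merge 1/4 + 9/32 → 17/32
merge 15/32 + 17/32 → 1
L = 9/32 + 15/32 + 17/32 + 1 = 73/32 ≈ 2.281 bits/symbol.

2.281 bits/symbol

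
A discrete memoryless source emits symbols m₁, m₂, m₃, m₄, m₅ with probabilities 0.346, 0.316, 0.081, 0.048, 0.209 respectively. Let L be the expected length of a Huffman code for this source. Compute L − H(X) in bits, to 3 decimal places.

Entropy H = −Σ p log₂ p ≈ 2.0310 bits.
Huffman merges: 6/125+81/1000→129/1000; 129/1000+209/1000→169/500; 79/250+169/500→327/500; 173/500+327/500→1. L = 2121/1000 ≈ 2.1210.
L − H = 2.1210 − 2.0310 = 0.090 bits.

0.090 bits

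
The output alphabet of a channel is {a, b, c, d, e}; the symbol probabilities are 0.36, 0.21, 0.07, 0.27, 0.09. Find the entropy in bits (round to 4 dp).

H = −Σ pᵢ log₂ pᵢ.
−0.36·log₂(0.36) = 0.5306
−0.21·log₂(0.21) = 0.4728
−0.07·log₂(0.07) = 0.2686
−0.27·log₂(0.27) = 0.5100
−0.09·log₂(0.09) = 0.3127
Sum ≈ 2.0947 → 2.0947 bits.

2.0947 bits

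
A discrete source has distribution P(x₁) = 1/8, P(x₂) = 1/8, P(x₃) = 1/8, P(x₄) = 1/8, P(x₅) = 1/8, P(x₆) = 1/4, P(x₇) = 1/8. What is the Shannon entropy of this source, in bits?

2.75 bits

Each probability is a power of 1/2, so log₂(1/p) is an integer.
H = Σ p·log₂(1/p) = 1/8·3 + 1/8·3 + 1/8·3 + 1/8·3 + 1/8·3 + 1/4·2 + 1/8·3 = 2.75 bits.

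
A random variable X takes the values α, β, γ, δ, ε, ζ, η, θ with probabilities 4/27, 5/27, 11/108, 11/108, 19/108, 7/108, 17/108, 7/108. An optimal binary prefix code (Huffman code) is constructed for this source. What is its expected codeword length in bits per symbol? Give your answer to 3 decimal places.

Repeatedly combine the two least-probable nodes; the expected code length is the sum of the merged weights.
merge 7/108 + 7/108 → 7/54
merge 11/108 + 11/108 → 11/54
merge 7/54 + 4/27 → 5/18
merge 17/108 + 19/108 → 1/3
merge 5/27 + 11/54 → 7/18
merge 5/18 + 1/3 → 11/18
merge 7/18 + 11/18 → 1
L = 7/54 + 11/54 + 5/18 + 1/3 + 7/18 + 11/18 + 1 = 53/18 ≈ 2.944 bits/symbol.

2.944 bits/symbol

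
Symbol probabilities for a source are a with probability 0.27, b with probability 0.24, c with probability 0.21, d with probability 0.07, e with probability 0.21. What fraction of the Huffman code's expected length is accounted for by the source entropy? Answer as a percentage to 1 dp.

Entropy H = −Σ p log₂ p ≈ 2.2184 bits.
Huffman merges: 7/100+21/100→7/25; 21/100+6/25→9/20; 27/100+7/25→11/20; 9/20+11/20→1. L = 57/25 ≈ 2.2800.
Efficiency = H/L = 2.2184/2.2800 = 97.3%.

97.3%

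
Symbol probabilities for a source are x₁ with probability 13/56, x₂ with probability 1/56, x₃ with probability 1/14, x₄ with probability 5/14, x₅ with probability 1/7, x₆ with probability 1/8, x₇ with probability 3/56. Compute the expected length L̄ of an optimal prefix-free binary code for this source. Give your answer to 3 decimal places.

Repeatedly combine the two least-probable nodes; the expected code length is the sum of the merged weights.
merge 1/56 + 3/56 → 1/14
merge 1/14 + 1/14 → 1/7
merge 1/8 + 1/7 → 15/56
merge 1/7 + 13/56 → 3/8
merge 15/56 + 5/14 → 5/8
merge 3/8 + 5/8 → 1
L = 1/14 + 1/7 + 15/56 + 3/8 + 5/8 + 1 = 139/56 ≈ 2.482 bits/symbol.

2.482 bits/symbol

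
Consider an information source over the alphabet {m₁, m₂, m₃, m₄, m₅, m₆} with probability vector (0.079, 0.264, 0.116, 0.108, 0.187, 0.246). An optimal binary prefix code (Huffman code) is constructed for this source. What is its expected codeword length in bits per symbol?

2.49 bits/symbol

Repeatedly combine the two least-probable nodes; the expected code length is the sum of the merged weights.
merge 79/1000 + 27/250 → 187/1000
merge 29/250 + 187/1000 → 303/1000
merge 187/1000 + 123/500 → 433/1000
merge 33/125 + 303/1000 → 567/1000
merge 433/1000 + 567/1000 → 1
L = 187/1000 + 303/1000 + 433/1000 + 567/1000 + 1 = 249/100 = 2.49 bits/symbol.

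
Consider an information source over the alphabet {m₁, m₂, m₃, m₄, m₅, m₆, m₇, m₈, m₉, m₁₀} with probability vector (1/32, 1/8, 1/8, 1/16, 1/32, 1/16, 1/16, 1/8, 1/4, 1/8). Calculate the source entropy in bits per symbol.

Each probability is a power of 1/2, so log₂(1/p) is an integer.
H = Σ p·log₂(1/p) = 1/32·5 + 1/8·3 + 1/8·3 + 1/16·4 + 1/32·5 + 1/16·4 + 1/16·4 + 1/8·3 + 1/4·2 + 1/8·3 = 3.0625 bits.

3.0625 bits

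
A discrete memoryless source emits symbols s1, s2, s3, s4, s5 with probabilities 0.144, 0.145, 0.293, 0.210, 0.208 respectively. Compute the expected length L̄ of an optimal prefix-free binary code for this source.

2.289 bits/symbol

Repeatedly combine the two least-probable nodes; the expected code length is the sum of the merged weights.
merge 18/125 + 29/200 → 289/1000
merge 26/125 + 21/100 → 209/500
merge 289/1000 + 293/1000 → 291/500
merge 209/500 + 291/500 → 1
L = 289/1000 + 209/500 + 291/500 + 1 = 2289/1000 = 2.289 bits/symbol.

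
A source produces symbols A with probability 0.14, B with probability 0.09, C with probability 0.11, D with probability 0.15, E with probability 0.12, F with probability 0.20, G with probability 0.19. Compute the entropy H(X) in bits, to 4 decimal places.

2.7573 bits

H = −Σ pᵢ log₂ pᵢ.
−0.14·log₂(0.14) = 0.3971
−0.09·log₂(0.09) = 0.3127
−0.11·log₂(0.11) = 0.3503
−0.15·log₂(0.15) = 0.4105
−0.12·log₂(0.12) = 0.3671
−0.20·log₂(0.20) = 0.4644
−0.19·log₂(0.19) = 0.4552
Sum ≈ 2.7573 → 2.7573 bits.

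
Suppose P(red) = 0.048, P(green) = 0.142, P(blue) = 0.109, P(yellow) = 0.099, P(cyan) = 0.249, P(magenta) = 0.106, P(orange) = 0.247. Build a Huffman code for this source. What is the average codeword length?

2.651 bits/symbol

Repeatedly combine the two least-probable nodes; the expected code length is the sum of the merged weights.
merge 6/125 + 99/1000 → 147/1000
merge 53/500 + 109/1000 → 43/200
merge 71/500 + 147/1000 → 289/1000
merge 43/200 + 247/1000 → 231/500
merge 249/1000 + 289/1000 → 269/500
merge 231/500 + 269/500 → 1
L = 147/1000 + 43/200 + 289/1000 + 231/500 + 269/500 + 1 = 2651/1000 = 2.651 bits/symbol.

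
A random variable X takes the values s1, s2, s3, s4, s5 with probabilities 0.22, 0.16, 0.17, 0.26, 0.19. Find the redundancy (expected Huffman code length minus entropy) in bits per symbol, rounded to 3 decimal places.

0.031 bits

Entropy H = −Σ p log₂ p ≈ 2.2987 bits.
Huffman merges: 4/25+17/100→33/100; 19/100+11/50→41/100; 13/50+33/100→59/100; 41/100+59/100→1. L = 233/100 ≈ 2.3300.
L − H = 2.3300 − 2.2987 = 0.031 bits.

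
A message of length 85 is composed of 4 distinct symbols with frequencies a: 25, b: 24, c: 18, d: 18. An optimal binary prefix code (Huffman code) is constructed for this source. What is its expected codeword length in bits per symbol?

2 bits/symbol

Probabilities are the counts divided by 85.
Repeatedly combine the two least-probable nodes; the expected code length is the sum of the merged weights.
merge 18/85 + 18/85 → 36/85
merge 24/85 + 5/17 → 49/85
merge 36/85 + 49/85 → 1
L = 36/85 + 49/85 + 1 = 2 bits/symbol.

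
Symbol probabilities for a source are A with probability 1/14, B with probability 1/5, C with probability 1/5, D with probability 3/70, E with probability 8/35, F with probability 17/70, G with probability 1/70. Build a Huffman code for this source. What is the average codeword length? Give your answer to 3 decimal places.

Repeatedly combine the two least-probable nodes; the expected code length is the sum of the merged weights.
merge 1/70 + 3/70 → 2/35
merge 2/35 + 1/14 → 9/70
merge 9/70 + 1/5 → 23/70
merge 1/5 + 8/35 → 3/7
merge 17/70 + 23/70 → 4/7
merge 3/7 + 4/7 → 1
L = 2/35 + 9/70 + 23/70 + 3/7 + 4/7 + 1 = 88/35 ≈ 2.514 bits/symbol.

2.514 bits/symbol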